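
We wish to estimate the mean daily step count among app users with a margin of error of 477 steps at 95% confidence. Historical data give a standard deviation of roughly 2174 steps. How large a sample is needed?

n = 80

For a mean, the margin of error is E = z·σ/√n, so n = (zσ/E)².
At 95% confidence, z = 1.960.
n = (1.960 × 2174 / 477)² = 79.80
Round up: n = 80.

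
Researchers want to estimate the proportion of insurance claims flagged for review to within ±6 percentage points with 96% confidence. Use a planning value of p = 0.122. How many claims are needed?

126

For a proportion with margin E = 0.06 at 96% confidence, z = 2.054.
n = p̂(1−p̂)(z/E)² = 0.122 × 0.878 × (2.054/0.06)² = 125.53
Round up: n = 126.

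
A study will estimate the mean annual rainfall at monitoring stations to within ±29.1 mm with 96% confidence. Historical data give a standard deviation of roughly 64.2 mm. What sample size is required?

For a mean, the margin of error is E = z·σ/√n, so n = (zσ/E)².
At 96% confidence, z = 2.054.
n = (2.054 × 64.2 / 29.1)² = 20.53
Round up: n = 21.

n = 21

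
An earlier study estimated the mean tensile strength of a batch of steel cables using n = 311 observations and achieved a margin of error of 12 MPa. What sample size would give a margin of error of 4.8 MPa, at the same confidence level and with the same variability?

1944

Margin of error scales as 1/√n, so n₂ = n₁·(E₁/E₂)².
n₂ = 311 × (12/4.8)² = 311 × 6.25 = 1943.75
Round up: n₂ = 1944.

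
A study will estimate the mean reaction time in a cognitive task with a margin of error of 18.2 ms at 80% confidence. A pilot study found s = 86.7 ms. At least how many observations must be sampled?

38

For a mean, the margin of error is E = z·σ/√n, so n = (zσ/E)².
At 80% confidence, z = 1.282.
n = (1.282 × 86.7 / 18.2)² = 37.30
Round up: n = 38.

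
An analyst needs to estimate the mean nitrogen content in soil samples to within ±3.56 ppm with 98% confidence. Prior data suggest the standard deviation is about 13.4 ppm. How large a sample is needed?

77

For a mean, the margin of error is E = z·σ/√n, so n = (zσ/E)².
At 98% confidence, z = 2.326.
n = (2.326 × 13.4 / 3.56)² = 76.65
Round up: n = 77.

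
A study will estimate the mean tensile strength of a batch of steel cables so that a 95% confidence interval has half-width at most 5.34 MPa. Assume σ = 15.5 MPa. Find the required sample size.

For a mean, the margin of error is E = z·σ/√n, so n = (zσ/E)².
At 95% confidence, z = 1.960.
n = (1.960 × 15.5 / 5.34)² = 32.37
Round up: n = 33.

33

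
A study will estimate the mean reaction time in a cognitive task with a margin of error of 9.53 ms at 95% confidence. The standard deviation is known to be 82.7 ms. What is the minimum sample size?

290

For a mean, the margin of error is E = z·σ/√n, so n = (zσ/E)².
At 95% confidence, z = 1.960.
n = (1.960 × 82.7 / 9.53)² = 289.29
Round up: n = 290.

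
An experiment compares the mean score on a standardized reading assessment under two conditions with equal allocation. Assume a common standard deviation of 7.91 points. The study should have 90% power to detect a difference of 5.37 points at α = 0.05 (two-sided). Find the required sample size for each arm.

46 per group

For two equal groups, n per group = 2·((z_{α/2} + z_β)·σ/δ)².
z_{α/2} = 1.960; z_β = 1.282 (power 90%).
n = 2 × (3.242 × 7.91 / 5.37)² = 2 × 22.81 = 45.62
Round up: n = 46 per group.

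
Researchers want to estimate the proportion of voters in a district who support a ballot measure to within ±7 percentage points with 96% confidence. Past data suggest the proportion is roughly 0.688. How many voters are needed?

185

For a proportion with margin E = 0.07 at 96% confidence, z = 2.054.
n = p̂(1−p̂)(z/E)² = 0.688 × 0.312 × (2.054/0.07)² = 184.82
Round up: n = 185.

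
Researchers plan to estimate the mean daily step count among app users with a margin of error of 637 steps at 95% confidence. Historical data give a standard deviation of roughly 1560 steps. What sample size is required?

For a mean, the margin of error is E = z·σ/√n, so n = (zσ/E)².
At 95% confidence, z = 1.960.
n = (1.960 × 1560 / 637)² = 23.04
Round up: n = 24.

n = 24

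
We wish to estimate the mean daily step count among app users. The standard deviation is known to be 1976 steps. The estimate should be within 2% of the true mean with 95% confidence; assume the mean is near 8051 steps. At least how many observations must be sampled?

For a mean, the margin of error is E = z·σ/√n, so n = (zσ/E)².
At 95% confidence, z = 1.960.
E = 2% of 8051 = 161 steps.
n = (1.960 × 1976 / 161)² = 578.53
Round up: n = 579.

n = 579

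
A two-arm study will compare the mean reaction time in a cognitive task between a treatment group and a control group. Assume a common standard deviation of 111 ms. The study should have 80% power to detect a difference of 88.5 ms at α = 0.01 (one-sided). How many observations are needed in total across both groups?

64 total

For two equal groups, n per group = 2·((z_α + z_β)·σ/δ)².
z_α = 2.326; z_β = 0.842 (power 80%).
n = 2 × (3.168 × 111 / 88.5)² = 2 × 15.79 = 31.58
Round up: n = 32 per group.
Total across both groups: 2 × 32 = 64.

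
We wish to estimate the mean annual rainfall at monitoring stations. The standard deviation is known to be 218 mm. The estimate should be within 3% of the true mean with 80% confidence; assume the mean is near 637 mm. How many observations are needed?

For a mean, the margin of error is E = z·σ/√n, so n = (zσ/E)².
At 80% confidence, z = 1.282.
E = 3% of 637 = 19.11 mm.
n = (1.282 × 218 / 19.11)² = 213.88
Round up: n = 214.

214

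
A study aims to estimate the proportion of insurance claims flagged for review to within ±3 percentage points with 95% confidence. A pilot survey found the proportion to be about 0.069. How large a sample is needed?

275

For a proportion with margin E = 0.03 at 95% confidence, z = 1.960.
n = p̂(1−p̂)(z/E)² = 0.069 × 0.931 × (1.960/0.03)² = 274.20
Round up: n = 275.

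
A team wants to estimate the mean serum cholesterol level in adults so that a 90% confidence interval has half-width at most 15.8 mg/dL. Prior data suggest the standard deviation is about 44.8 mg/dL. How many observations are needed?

For a mean, the margin of error is E = z·σ/√n, so n = (zσ/E)².
At 90% confidence, z = 1.645.
n = (1.645 × 44.8 / 15.8)² = 21.76
Round up: n = 22.

22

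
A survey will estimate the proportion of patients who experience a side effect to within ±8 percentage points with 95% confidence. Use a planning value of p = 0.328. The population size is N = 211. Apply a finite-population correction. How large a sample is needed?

For a proportion with margin E = 0.08 at 95% confidence, z = 1.960.
n = p̂(1−p̂)(z/E)² = 0.328 × 0.672 × (1.960/0.08)² = 132.30 — call this n₀.
Finite-population correction with N = 211: n = n₀ / (1 + (n₀−1)/N) = 132.30 / 1.622 = 81.57
Round up: n = 82.

82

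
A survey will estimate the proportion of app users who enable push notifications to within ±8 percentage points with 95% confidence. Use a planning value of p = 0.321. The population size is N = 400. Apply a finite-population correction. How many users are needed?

For a proportion with margin E = 0.08 at 95% confidence, z = 1.960.
n = p̂(1−p̂)(z/E)² = 0.321 × 0.679 × (1.960/0.08)² = 130.83 — call this n₀.
Finite-population correction with N = 400: n = n₀ / (1 + (n₀−1)/N) = 130.83 / 1.325 = 98.74
Round up: n = 99.

99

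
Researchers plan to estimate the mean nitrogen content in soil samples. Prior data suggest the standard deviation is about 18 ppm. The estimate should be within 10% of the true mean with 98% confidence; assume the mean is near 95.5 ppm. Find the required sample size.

20

For a mean, the margin of error is E = z·σ/√n, so n = (zσ/E)².
At 98% confidence, z = 2.326.
E = 10% of 95.5 = 9.55 ppm.
n = (2.326 × 18 / 9.55)² = 19.22
Round up: n = 20.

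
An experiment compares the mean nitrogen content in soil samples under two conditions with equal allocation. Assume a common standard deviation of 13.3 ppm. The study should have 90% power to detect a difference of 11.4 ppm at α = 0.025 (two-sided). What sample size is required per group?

For two equal groups, n per group = 2·((z_{α/2} + z_β)·σ/δ)².
z_{α/2} = 2.241; z_β = 1.282 (power 90%).
n = 2 × (3.523 × 13.3 / 11.4)² = 2 × 16.89 = 33.78
Round up: n = 34 per group.

34 per group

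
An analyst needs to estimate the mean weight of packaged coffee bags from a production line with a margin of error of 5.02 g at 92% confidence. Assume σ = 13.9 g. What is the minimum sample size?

For a mean, the margin of error is E = z·σ/√n, so n = (zσ/E)².
At 92% confidence, z = 1.751.
n = (1.751 × 13.9 / 5.02)² = 23.51
Round up: n = 24.

n = 24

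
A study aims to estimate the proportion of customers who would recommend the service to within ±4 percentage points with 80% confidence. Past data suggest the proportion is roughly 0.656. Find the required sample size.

n = 232

For a proportion with margin E = 0.04 at 80% confidence, z = 1.282.
n = p̂(1−p̂)(z/E)² = 0.656 × 0.344 × (1.282/0.04)² = 231.80
Round up: n = 232.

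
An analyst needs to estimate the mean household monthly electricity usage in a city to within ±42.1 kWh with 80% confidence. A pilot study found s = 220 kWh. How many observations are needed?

45

For a mean, the margin of error is E = z·σ/√n, so n = (zσ/E)².
At 80% confidence, z = 1.282.
n = (1.282 × 220 / 42.1)² = 44.88
Round up: n = 45.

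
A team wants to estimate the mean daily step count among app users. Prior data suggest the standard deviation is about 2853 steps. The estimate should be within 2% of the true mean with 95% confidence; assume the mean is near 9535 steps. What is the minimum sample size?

For a mean, the margin of error is E = z·σ/√n, so n = (zσ/E)².
At 95% confidence, z = 1.960.
E = 2% of 9535 = 190.7 steps.
n = (1.960 × 2853 / 190.7)² = 859.83
Round up: n = 860.

860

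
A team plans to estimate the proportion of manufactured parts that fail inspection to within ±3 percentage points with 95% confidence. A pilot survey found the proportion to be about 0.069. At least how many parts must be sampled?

For a proportion with margin E = 0.03 at 95% confidence, z = 1.960.
n = p̂(1−p̂)(z/E)² = 0.069 × 0.931 × (1.960/0.03)² = 274.20
Round up: n = 275.

275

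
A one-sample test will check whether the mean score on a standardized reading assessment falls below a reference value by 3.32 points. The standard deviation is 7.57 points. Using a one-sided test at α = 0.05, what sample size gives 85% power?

For a one-sample z-test, n = ((z_α + z_β)·σ/δ)².
z_α = 1.645 (one-sided α = 0.05); z_β = 1.036 (power 85% → β = 0.15).
n = (2.681 × 7.57 / 3.32)² = 37.37
Round up: n = 38.

38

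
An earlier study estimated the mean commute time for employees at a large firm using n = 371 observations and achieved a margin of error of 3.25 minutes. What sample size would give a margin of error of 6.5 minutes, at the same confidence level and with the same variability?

n = 93

Margin of error scales as 1/√n, so n₂ = n₁·(E₁/E₂)².
n₂ = 371 × (3.25/6.5)² = 371 × 0.25 = 92.75
Round up: n₂ = 93.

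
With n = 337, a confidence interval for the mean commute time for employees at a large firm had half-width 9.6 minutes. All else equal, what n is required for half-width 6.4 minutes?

Margin of error scales as 1/√n, so n₂ = n₁·(E₁/E₂)².
n₂ = 337 × (9.6/6.4)² = 337 × 2.25 = 758.25
Round up: n₂ = 759.

759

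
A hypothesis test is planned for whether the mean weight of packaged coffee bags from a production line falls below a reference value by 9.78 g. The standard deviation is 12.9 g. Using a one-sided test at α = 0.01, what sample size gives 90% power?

For a one-sample z-test, n = ((z_α + z_β)·σ/δ)².
z_α = 2.326 (one-sided α = 0.01); z_β = 1.282 (power 90% → β = 0.1).
n = (3.608 × 12.9 / 9.78)² = 22.65
Round up: n = 23.

n = 23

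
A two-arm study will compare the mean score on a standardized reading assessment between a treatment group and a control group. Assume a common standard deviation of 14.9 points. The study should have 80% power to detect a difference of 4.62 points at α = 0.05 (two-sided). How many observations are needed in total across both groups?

For two equal groups, n per group = 2·((z_{α/2} + z_β)·σ/δ)².
z_{α/2} = 1.960; z_β = 0.842 (power 80%).
n = 2 × (2.802 × 14.9 / 4.62)² = 2 × 81.66 = 163.32
Round up: n = 164 per group.
Total across both groups: 2 × 164 = 328.

328 total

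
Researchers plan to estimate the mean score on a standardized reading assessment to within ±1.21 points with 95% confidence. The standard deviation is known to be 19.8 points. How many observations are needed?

n = 1029

For a mean, the margin of error is E = z·σ/√n, so n = (zσ/E)².
At 95% confidence, z = 1.960.
n = (1.960 × 19.8 / 1.21)² = 1028.66
Round up: n = 1029.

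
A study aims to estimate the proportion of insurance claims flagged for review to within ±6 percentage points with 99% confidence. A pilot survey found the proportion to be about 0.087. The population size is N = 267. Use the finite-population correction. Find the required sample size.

95

For a proportion with margin E = 0.06 at 99% confidence, z = 2.576.
n = p̂(1−p̂)(z/E)² = 0.087 × 0.913 × (2.576/0.06)² = 146.41 — call this n₀.
Finite-population correction with N = 267: n = n₀ / (1 + (n₀−1)/N) = 146.41 / 1.545 = 94.76
Round up: n = 95.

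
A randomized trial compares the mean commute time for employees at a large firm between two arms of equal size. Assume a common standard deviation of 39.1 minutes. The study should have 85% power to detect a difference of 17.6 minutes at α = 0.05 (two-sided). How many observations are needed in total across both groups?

178 total

For two equal groups, n per group = 2·((z_{α/2} + z_β)·σ/δ)².
z_{α/2} = 1.960; z_β = 1.036 (power 85%).
n = 2 × (2.996 × 39.1 / 17.6)² = 2 × 44.30 = 88.60
Round up: n = 89 per group.
Total across both groups: 2 × 89 = 178.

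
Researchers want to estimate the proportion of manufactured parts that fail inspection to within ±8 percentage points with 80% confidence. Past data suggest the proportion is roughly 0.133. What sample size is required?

For a proportion with margin E = 0.08 at 80% confidence, z = 1.282.
n = p̂(1−p̂)(z/E)² = 0.133 × 0.867 × (1.282/0.08)² = 29.61
Round up: n = 30.

n = 30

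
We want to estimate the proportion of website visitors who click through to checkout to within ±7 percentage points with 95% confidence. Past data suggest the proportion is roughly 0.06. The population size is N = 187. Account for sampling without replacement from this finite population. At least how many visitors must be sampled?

For a proportion with margin E = 0.07 at 95% confidence, z = 1.960.
n = p̂(1−p̂)(z/E)² = 0.06 × 0.94 × (1.960/0.07)² = 44.22 — call this n₀.
Finite-population correction with N = 187: n = n₀ / (1 + (n₀−1)/N) = 44.22 / 1.231 = 35.92
Round up: n = 36.

36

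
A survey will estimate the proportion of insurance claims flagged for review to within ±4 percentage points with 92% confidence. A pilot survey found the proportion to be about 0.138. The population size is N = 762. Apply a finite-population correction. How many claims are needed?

For a proportion with margin E = 0.04 at 92% confidence, z = 1.751.
n = p̂(1−p̂)(z/E)² = 0.138 × 0.862 × (1.751/0.04)² = 227.95 — call this n₀.
Finite-population correction with N = 762: n = n₀ / (1 + (n₀−1)/N) = 227.95 / 1.298 = 175.62
Round up: n = 176.

176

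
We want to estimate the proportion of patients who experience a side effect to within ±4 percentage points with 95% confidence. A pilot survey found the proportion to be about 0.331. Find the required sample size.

532

For a proportion with margin E = 0.04 at 95% confidence, z = 1.960.
n = p̂(1−p̂)(z/E)² = 0.331 × 0.669 × (1.960/0.04)² = 531.68
Round up: n = 532.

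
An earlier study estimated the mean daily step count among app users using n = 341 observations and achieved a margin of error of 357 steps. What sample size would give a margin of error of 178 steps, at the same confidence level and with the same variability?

Margin of error scales as 1/√n, so n₂ = n₁·(E₁/E₂)².
n₂ = 341 × (357/178)² = 341 × 4.023 = 1371.84
Round up: n₂ = 1372.

n = 1372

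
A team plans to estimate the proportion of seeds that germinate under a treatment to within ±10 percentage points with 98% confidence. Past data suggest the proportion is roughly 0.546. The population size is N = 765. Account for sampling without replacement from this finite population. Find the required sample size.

115

For a proportion with margin E = 0.1 at 98% confidence, z = 2.326.
n = p̂(1−p̂)(z/E)² = 0.546 × 0.454 × (2.326/0.1)² = 134.11 — call this n₀.
Finite-population correction with N = 765: n = n₀ / (1 + (n₀−1)/N) = 134.11 / 1.174 = 114.23
Round up: n = 115.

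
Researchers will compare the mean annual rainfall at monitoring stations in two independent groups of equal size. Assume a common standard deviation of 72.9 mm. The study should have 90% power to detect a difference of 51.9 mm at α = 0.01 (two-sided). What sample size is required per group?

For two equal groups, n per group = 2·((z_{α/2} + z_β)·σ/δ)².
z_{α/2} = 2.576; z_β = 1.282 (power 90%).
n = 2 × (3.858 × 72.9 / 51.9)² = 2 × 29.37 = 58.74
Round up: n = 59 per group.

59 per group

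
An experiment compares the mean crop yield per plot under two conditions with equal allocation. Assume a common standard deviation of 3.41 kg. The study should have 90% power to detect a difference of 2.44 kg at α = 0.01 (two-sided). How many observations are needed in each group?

For two equal groups, n per group = 2·((z_{α/2} + z_β)·σ/δ)².
z_{α/2} = 2.576; z_β = 1.282 (power 90%).
n = 2 × (3.858 × 3.41 / 2.44)² = 2 × 29.07 = 58.14
Round up: n = 59 per group.

59 per group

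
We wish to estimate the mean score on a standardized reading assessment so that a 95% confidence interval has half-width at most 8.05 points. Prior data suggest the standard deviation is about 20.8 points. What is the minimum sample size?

For a mean, the margin of error is E = z·σ/√n, so n = (zσ/E)².
At 95% confidence, z = 1.960.
n = (1.960 × 20.8 / 8.05)² = 25.65
Round up: n = 26.

n = 26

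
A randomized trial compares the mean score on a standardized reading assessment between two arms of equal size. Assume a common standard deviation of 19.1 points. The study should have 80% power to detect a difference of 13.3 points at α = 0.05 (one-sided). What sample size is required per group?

26 per group

For two equal groups, n per group = 2·((z_α + z_β)·σ/δ)².
z_α = 1.645; z_β = 0.842 (power 80%).
n = 2 × (2.487 × 19.1 / 13.3)² = 2 × 12.76 = 25.52
Round up: n = 26 per group.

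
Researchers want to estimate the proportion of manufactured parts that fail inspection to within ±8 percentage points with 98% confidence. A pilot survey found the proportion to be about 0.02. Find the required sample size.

17

For a proportion with margin E = 0.08 at 98% confidence, z = 2.326.
n = p̂(1−p̂)(z/E)² = 0.02 × 0.98 × (2.326/0.08)² = 16.57
Round up: n = 17.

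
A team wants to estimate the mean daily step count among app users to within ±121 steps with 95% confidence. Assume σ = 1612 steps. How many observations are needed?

For a mean, the margin of error is E = z·σ/√n, so n = (zσ/E)².
At 95% confidence, z = 1.960.
n = (1.960 × 1612 / 121)² = 681.82
Round up: n = 682.

n = 682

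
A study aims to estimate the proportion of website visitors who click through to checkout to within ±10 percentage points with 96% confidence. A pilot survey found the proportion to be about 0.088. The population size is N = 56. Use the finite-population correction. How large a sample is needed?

22

For a proportion with margin E = 0.1 at 96% confidence, z = 2.054.
n = p̂(1−p̂)(z/E)² = 0.088 × 0.912 × (2.054/0.1)² = 33.86 — call this n₀.
Finite-population correction with N = 56: n = n₀ / (1 + (n₀−1)/N) = 33.86 / 1.587 = 21.34
Round up: n = 22.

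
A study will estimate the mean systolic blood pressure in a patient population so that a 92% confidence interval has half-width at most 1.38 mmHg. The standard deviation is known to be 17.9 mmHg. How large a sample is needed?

516

For a mean, the margin of error is E = z·σ/√n, so n = (zσ/E)².
At 92% confidence, z = 1.751.
n = (1.751 × 17.9 / 1.38)² = 515.85
Round up: n = 516.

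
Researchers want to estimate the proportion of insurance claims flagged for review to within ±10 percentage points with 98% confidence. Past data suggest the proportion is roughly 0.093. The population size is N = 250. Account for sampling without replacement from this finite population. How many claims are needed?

n = 39

For a proportion with margin E = 0.1 at 98% confidence, z = 2.326.
n = p̂(1−p̂)(z/E)² = 0.093 × 0.907 × (2.326/0.1)² = 45.64 — call this n₀.
Finite-population correction with N = 250: n = n₀ / (1 + (n₀−1)/N) = 45.64 / 1.179 = 38.71
Round up: n = 39.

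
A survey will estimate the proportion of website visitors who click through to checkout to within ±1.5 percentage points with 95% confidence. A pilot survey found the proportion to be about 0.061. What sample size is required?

978

For a proportion with margin E = 0.015 at 95% confidence, z = 1.960.
n = p̂(1−p̂)(z/E)² = 0.061 × 0.939 × (1.960/0.015)² = 977.97
Round up: n = 978.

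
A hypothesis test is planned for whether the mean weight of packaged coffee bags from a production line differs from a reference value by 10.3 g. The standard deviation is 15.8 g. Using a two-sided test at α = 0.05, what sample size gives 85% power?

22

For a one-sample z-test, n = ((z_{α/2} + z_β)·σ/δ)².
z_{α/2} = 1.960 (two-sided α = 0.05); z_β = 1.036 (power 85% → β = 0.15).
n = (2.996 × 15.8 / 10.3)² = 21.12
Round up: n = 22.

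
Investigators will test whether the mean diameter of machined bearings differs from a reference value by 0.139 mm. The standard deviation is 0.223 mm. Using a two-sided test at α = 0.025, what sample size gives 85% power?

For a one-sample z-test, n = ((z_{α/2} + z_β)·σ/δ)².
z_{α/2} = 2.241 (two-sided α = 0.025); z_β = 1.036 (power 85% → β = 0.15).
n = (3.277 × 0.223 / 0.139)² = 27.64
Round up: n = 28.

28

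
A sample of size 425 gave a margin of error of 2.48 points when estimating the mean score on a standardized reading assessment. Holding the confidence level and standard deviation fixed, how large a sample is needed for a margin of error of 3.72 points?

n = 189

Margin of error scales as 1/√n, so n₂ = n₁·(E₁/E₂)².
n₂ = 425 × (2.48/3.72)² = 425 × 0.4444 = 188.87
Round up: n₂ = 189.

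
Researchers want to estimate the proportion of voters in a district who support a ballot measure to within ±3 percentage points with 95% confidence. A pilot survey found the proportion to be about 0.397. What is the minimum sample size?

For a proportion with margin E = 0.03 at 95% confidence, z = 1.960.
n = p̂(1−p̂)(z/E)² = 0.397 × 0.603 × (1.960/0.03)² = 1021.83
Round up: n = 1022.

1022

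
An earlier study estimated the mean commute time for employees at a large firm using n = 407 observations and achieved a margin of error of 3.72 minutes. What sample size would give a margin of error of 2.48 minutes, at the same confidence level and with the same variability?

916

Margin of error scales as 1/√n, so n₂ = n₁·(E₁/E₂)².
n₂ = 407 × (3.72/2.48)² = 407 × 2.25 = 915.75
Round up: n₂ = 916.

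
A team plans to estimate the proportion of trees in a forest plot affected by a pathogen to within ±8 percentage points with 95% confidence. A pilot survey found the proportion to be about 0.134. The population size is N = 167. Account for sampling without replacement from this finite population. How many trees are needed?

50

For a proportion with margin E = 0.08 at 95% confidence, z = 1.960.
n = p̂(1−p̂)(z/E)² = 0.134 × 0.866 × (1.960/0.08)² = 69.66 — call this n₀.
Finite-population correction with N = 167: n = n₀ / (1 + (n₀−1)/N) = 69.66 / 1.411 = 49.37
Round up: n = 50.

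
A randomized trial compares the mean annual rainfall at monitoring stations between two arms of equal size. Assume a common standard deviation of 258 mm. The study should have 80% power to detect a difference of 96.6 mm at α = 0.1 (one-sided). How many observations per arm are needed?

For two equal groups, n per group = 2·((z_α + z_β)·σ/δ)².
z_α = 1.282; z_β = 0.842 (power 80%).
n = 2 × (2.124 × 258 / 96.6)² = 2 × 32.18 = 64.36
Round up: n = 65 per group.

65 per group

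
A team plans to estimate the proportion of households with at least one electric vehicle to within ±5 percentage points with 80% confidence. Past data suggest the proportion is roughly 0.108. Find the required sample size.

For a proportion with margin E = 0.05 at 80% confidence, z = 1.282.
n = p̂(1−p̂)(z/E)² = 0.108 × 0.892 × (1.282/0.05)² = 63.33
Round up: n = 64.

n = 64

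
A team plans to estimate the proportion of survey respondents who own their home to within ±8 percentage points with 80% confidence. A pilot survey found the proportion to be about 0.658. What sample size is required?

58

For a proportion with margin E = 0.08 at 80% confidence, z = 1.282.
n = p̂(1−p̂)(z/E)² = 0.658 × 0.342 × (1.282/0.08)² = 57.79
Round up: n = 58.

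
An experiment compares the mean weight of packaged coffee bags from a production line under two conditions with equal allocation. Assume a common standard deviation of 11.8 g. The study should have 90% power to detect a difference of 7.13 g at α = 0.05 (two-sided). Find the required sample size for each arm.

For two equal groups, n per group = 2·((z_{α/2} + z_β)·σ/δ)².
z_{α/2} = 1.960; z_β = 1.282 (power 90%).
n = 2 × (3.242 × 11.8 / 7.13)² = 2 × 28.79 = 57.58
Round up: n = 58 per group.

58 per group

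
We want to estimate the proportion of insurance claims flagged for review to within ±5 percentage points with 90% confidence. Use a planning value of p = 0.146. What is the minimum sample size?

n = 135

For a proportion with margin E = 0.05 at 90% confidence, z = 1.645.
n = p̂(1−p̂)(z/E)² = 0.146 × 0.854 × (1.645/0.05)² = 134.96
Round up: n = 135.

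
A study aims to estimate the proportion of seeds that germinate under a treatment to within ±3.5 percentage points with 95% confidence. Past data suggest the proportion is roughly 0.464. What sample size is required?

780

For a proportion with margin E = 0.035 at 95% confidence, z = 1.960.
n = p̂(1−p̂)(z/E)² = 0.464 × 0.536 × (1.960/0.035)² = 779.94
Round up: n = 780.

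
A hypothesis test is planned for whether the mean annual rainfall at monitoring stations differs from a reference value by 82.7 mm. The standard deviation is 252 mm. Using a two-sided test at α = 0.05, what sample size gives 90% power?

For a one-sample z-test, n = ((z_{α/2} + z_β)·σ/δ)².
z_{α/2} = 1.960 (two-sided α = 0.05); z_β = 1.282 (power 90% → β = 0.1).
n = (3.242 × 252 / 82.7)² = 97.59
Round up: n = 98.

98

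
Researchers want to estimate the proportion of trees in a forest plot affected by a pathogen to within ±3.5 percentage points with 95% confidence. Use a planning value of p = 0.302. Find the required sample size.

662

For a proportion with margin E = 0.035 at 95% confidence, z = 1.960.
n = p̂(1−p̂)(z/E)² = 0.302 × 0.698 × (1.960/0.035)² = 661.06
Round up: n = 662.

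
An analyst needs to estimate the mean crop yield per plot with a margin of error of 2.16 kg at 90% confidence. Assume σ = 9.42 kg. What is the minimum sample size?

For a mean, the margin of error is E = z·σ/√n, so n = (zσ/E)².
At 90% confidence, z = 1.645.
n = (1.645 × 9.42 / 2.16)² = 51.47
Round up: n = 52.

52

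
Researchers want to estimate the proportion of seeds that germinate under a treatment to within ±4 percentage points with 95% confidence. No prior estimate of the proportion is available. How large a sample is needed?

For a proportion with margin E = 0.04 at 95% confidence, z = 1.960.
With no prior estimate, use p = 0.5, which maximizes p(1−p) at 0.25.
n = 0.25 × (z/E)² = 0.25 × (1.960/0.04)² = 600.25
Round up: n = 601.

601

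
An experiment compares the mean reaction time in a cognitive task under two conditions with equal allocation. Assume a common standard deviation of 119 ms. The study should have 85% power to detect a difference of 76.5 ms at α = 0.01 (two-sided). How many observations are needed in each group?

64 per group

For two equal groups, n per group = 2·((z_{α/2} + z_β)·σ/δ)².
z_{α/2} = 2.576; z_β = 1.036 (power 85%).
n = 2 × (3.612 × 119 / 76.5)² = 2 × 31.57 = 63.14
Round up: n = 64 per group.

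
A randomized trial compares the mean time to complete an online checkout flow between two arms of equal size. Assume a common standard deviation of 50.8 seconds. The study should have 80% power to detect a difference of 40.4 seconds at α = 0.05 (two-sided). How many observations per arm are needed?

25 per group

For two equal groups, n per group = 2·((z_{α/2} + z_β)·σ/δ)².
z_{α/2} = 1.960; z_β = 0.842 (power 80%).
n = 2 × (2.802 × 50.8 / 40.4)² = 2 × 12.41 = 24.82
Round up: n = 25 per group.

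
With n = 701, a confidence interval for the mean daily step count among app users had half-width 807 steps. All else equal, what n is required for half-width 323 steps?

Margin of error scales as 1/√n, so n₂ = n₁·(E₁/E₂)².
n₂ = 701 × (807/323)² = 701 × 6.242 = 4375.64
Round up: n₂ = 4376.

n = 4376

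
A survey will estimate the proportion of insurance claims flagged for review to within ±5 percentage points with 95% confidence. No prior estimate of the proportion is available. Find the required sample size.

For a proportion with margin E = 0.05 at 95% confidence, z = 1.960.
With no prior estimate, use p = 0.5, which maximizes p(1−p) at 0.25.
n = 0.25 × (z/E)² = 0.25 × (1.960/0.05)² = 384.16
Round up: n = 385.

385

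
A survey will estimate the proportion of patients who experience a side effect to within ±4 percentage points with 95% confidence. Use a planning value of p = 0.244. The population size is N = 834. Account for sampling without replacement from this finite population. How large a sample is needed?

n = 290

For a proportion with margin E = 0.04 at 95% confidence, z = 1.960.
n = p̂(1−p̂)(z/E)² = 0.244 × 0.756 × (1.960/0.04)² = 442.90 — call this n₀.
Finite-population correction with N = 834: n = n₀ / (1 + (n₀−1)/N) = 442.90 / 1.53 = 289.48
Round up: n = 290.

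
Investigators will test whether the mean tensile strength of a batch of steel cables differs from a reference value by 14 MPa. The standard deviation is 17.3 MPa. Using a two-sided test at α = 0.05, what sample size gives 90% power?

17

For a one-sample z-test, n = ((z_{α/2} + z_β)·σ/δ)².
z_{α/2} = 1.960 (two-sided α = 0.05); z_β = 1.282 (power 90% → β = 0.1).
n = (3.242 × 17.3 / 14)² = 16.05
Round up: n = 17.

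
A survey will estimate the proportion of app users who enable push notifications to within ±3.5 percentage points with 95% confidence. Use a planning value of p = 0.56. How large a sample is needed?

773

For a proportion with margin E = 0.035 at 95% confidence, z = 1.960.
n = p̂(1−p̂)(z/E)² = 0.56 × 0.44 × (1.960/0.035)² = 772.71
Round up: n = 773.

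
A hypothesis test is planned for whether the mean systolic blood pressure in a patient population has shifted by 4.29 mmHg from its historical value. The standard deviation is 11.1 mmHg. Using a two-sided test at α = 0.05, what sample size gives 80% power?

For a one-sample z-test, n = ((z_{α/2} + z_β)·σ/δ)².
z_{α/2} = 1.960 (two-sided α = 0.05); z_β = 0.842 (power 80% → β = 0.2).
n = (2.802 × 11.1 / 4.29)² = 52.56
Round up: n = 53.

n = 53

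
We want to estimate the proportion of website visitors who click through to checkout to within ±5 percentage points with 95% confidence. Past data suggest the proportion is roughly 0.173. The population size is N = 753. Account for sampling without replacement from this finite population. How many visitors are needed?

For a proportion with margin E = 0.05 at 95% confidence, z = 1.960.
n = p̂(1−p̂)(z/E)² = 0.173 × 0.827 × (1.960/0.05)² = 219.85 — call this n₀.
Finite-population correction with N = 753: n = n₀ / (1 + (n₀−1)/N) = 219.85 / 1.291 = 170.29
Round up: n = 171.

171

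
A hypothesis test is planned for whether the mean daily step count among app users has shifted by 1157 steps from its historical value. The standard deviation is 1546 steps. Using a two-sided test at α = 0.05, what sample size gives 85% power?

n = 17

For a one-sample z-test, n = ((z_{α/2} + z_β)·σ/δ)².
z_{α/2} = 1.960 (two-sided α = 0.05); z_β = 1.036 (power 85% → β = 0.15).
n = (2.996 × 1546 / 1157)² = 16.03
Round up: n = 17.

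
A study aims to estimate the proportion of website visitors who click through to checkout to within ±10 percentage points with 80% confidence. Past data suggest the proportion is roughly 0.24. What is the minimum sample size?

For a proportion with margin E = 0.1 at 80% confidence, z = 1.282.
n = p̂(1−p̂)(z/E)² = 0.24 × 0.76 × (1.282/0.1)² = 29.98
Round up: n = 30.

30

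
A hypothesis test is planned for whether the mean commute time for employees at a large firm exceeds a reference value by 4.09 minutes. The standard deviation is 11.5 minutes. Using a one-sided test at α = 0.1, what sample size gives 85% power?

For a one-sample z-test, n = ((z_α + z_β)·σ/δ)².
z_α = 1.282 (one-sided α = 0.1); z_β = 1.036 (power 85% → β = 0.15).
n = (2.318 × 11.5 / 4.09)² = 42.48
Round up: n = 43.

43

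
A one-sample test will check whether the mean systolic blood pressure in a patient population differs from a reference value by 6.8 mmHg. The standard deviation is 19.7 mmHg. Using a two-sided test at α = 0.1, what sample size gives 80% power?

52

For a one-sample z-test, n = ((z_{α/2} + z_β)·σ/δ)².
z_{α/2} = 1.645 (two-sided α = 0.1); z_β = 0.842 (power 80% → β = 0.2).
n = (2.487 × 19.7 / 6.8)² = 51.91
Round up: n = 52.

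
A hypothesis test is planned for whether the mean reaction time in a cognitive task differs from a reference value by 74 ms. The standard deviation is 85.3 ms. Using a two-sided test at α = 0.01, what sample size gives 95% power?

24

For a one-sample z-test, n = ((z_{α/2} + z_β)·σ/δ)².
z_{α/2} = 2.576 (two-sided α = 0.01); z_β = 1.645 (power 95% → β = 0.05).
n = (4.221 × 85.3 / 74)² = 23.67
Round up: n = 24.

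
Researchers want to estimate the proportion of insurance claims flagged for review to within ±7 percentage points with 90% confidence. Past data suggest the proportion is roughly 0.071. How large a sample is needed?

For a proportion with margin E = 0.07 at 90% confidence, z = 1.645.
n = p̂(1−p̂)(z/E)² = 0.071 × 0.929 × (1.645/0.07)² = 36.43
Round up: n = 37.

37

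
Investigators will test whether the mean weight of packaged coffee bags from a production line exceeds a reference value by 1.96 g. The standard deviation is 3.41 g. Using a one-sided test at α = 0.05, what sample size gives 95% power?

33

For a one-sample z-test, n = ((z_α + z_β)·σ/δ)².
z_α = 1.645 (one-sided α = 0.05); z_β = 1.645 (power 95% → β = 0.05).
n = (3.290 × 3.41 / 1.96)² = 32.76
Round up: n = 33.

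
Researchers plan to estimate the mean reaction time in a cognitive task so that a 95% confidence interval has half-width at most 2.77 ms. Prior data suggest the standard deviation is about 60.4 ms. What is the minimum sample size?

For a mean, the margin of error is E = z·σ/√n, so n = (zσ/E)².
At 95% confidence, z = 1.960.
n = (1.960 × 60.4 / 2.77)² = 1826.53
Round up: n = 1827.

1827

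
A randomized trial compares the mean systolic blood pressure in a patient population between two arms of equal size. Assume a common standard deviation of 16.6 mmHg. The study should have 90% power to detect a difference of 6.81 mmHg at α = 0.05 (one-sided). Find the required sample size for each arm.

102 per group

For two equal groups, n per group = 2·((z_α + z_β)·σ/δ)².
z_α = 1.645; z_β = 1.282 (power 90%).
n = 2 × (2.927 × 16.6 / 6.81)² = 2 × 50.91 = 101.82
Round up: n = 102 per group.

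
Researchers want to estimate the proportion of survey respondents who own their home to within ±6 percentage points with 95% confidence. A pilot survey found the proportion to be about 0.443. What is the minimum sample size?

264

For a proportion with margin E = 0.06 at 95% confidence, z = 1.960.
n = p̂(1−p̂)(z/E)² = 0.443 × 0.557 × (1.960/0.06)² = 263.31
Round up: n = 264.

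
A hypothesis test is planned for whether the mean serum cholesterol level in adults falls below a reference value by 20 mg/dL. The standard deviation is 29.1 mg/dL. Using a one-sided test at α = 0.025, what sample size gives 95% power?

n = 28

For a one-sample z-test, n = ((z_α + z_β)·σ/δ)².
z_α = 1.960 (one-sided α = 0.025); z_β = 1.645 (power 95% → β = 0.05).
n = (3.605 × 29.1 / 20)² = 27.51
Round up: n = 28.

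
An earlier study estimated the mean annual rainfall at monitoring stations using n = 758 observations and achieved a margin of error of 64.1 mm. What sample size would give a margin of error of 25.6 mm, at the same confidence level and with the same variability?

4753

Margin of error scales as 1/√n, so n₂ = n₁·(E₁/E₂)².
n₂ = 758 × (64.1/25.6)² = 758 × 6.27 = 4752.66
Round up: n₂ = 4753.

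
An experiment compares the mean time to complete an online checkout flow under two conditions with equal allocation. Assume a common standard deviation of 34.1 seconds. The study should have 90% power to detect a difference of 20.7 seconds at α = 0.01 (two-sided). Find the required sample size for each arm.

81 per group

For two equal groups, n per group = 2·((z_{α/2} + z_β)·σ/δ)².
z_{α/2} = 2.576; z_β = 1.282 (power 90%).
n = 2 × (3.858 × 34.1 / 20.7)² = 2 × 40.39 = 80.78
Round up: n = 81 per group.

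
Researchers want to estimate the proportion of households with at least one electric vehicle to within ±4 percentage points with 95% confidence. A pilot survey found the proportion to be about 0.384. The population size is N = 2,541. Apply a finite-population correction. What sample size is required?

465

For a proportion with margin E = 0.04 at 95% confidence, z = 1.960.
n = p̂(1−p̂)(z/E)² = 0.384 × 0.616 × (1.960/0.04)² = 567.94 — call this n₀.
Finite-population correction with N = 2,541: n = n₀ / (1 + (n₀−1)/N) = 567.94 / 1.223 = 464.38
Round up: n = 465.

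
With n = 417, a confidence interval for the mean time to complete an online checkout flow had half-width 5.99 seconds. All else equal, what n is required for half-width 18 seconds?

Margin of error scales as 1/√n, so n₂ = n₁·(E₁/E₂)².
n₂ = 417 × (5.99/18)² = 417 × 0.1107 = 46.16
Round up: n₂ = 47.

n = 47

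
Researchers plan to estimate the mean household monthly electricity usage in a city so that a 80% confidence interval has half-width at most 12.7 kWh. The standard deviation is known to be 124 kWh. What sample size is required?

157

For a mean, the margin of error is E = z·σ/√n, so n = (zσ/E)².
At 80% confidence, z = 1.282.
n = (1.282 × 124 / 12.7)² = 156.68
Round up: n = 157.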